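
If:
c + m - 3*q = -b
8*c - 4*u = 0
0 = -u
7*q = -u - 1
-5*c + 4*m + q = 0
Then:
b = -13/28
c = 0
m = 1/28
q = -1/7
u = 0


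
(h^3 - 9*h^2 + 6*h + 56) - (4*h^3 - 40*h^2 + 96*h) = -3*h^3 + 31*h^2 - 90*h + 56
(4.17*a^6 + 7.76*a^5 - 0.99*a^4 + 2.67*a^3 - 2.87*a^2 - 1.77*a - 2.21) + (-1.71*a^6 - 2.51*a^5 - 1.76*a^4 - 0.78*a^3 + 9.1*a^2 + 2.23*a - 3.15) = 2.46*a^6 + 5.25*a^5 - 2.75*a^4 + 1.89*a^3 + 6.23*a^2 + 0.46*a - 5.36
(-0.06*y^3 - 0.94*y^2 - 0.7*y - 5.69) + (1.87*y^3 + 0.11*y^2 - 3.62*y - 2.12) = 1.81*y^3 - 0.83*y^2 - 4.32*y - 7.81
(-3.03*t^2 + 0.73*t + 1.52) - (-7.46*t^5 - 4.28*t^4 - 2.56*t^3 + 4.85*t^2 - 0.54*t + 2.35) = 7.46*t^5 + 4.28*t^4 + 2.56*t^3 - 7.88*t^2 + 1.27*t - 0.83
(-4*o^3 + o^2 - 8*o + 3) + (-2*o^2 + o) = -4*o^3 - o^2 - 7*o + 3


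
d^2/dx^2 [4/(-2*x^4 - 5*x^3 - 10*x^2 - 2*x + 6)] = 8*((12*x^2 + 15*x + 10)*(2*x^4 + 5*x^3 + 10*x^2 + 2*x - 6) - (8*x^3 + 15*x^2 + 20*x + 2)^2)/(2*x^4 + 5*x^3 + 10*x^2 + 2*x - 6)^3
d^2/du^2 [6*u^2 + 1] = 12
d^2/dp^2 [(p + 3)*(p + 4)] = 2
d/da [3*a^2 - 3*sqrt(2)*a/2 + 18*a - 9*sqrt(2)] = 6*a - 3*sqrt(2)/2 + 18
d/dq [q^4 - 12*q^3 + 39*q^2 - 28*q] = 4*q^3 - 36*q^2 + 78*q - 28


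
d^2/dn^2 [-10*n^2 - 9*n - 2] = -20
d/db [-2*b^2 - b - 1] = -4*b - 1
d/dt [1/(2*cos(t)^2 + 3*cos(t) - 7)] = (4*cos(t) + 3)*sin(t)/(3*cos(t) + cos(2*t) - 6)^2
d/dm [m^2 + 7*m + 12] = 2*m + 7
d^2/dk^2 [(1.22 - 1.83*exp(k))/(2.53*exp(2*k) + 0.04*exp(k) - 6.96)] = (-11.713647*exp(4*k) + 31.421588*exp(3*k) - 192.974232*exp(2*k) + 85.423424*exp(k) - 88.30848)*exp(k)/(16.194277*exp(6*k) + 0.768108*exp(5*k) - 133.638648*exp(4*k) - 4.226048*exp(3*k) + 367.638336*exp(2*k) + 5.812992*exp(k) - 337.153536)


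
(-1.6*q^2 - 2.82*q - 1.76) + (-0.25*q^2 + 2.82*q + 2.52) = 0.76 - 1.85*q^2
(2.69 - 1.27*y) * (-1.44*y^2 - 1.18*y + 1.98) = 1.8288*y^3 - 2.375*y^2 - 5.6888*y + 5.3262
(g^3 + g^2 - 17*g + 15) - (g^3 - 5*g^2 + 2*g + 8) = 6*g^2 - 19*g + 7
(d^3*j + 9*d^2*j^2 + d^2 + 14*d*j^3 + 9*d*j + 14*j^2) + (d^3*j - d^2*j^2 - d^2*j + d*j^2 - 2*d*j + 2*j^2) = 2*d^3*j + 8*d^2*j^2 - d^2*j + d^2 + 14*d*j^3 + d*j^2 + 7*d*j + 16*j^2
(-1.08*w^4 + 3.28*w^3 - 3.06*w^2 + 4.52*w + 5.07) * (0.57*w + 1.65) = -0.6156*w^5 + 0.0875999999999997*w^4 + 3.6678*w^3 - 2.4726*w^2 + 10.3479*w + 8.3655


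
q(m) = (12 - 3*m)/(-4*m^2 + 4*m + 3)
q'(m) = (12 - 3*m)*(8*m - 4)/(-4*m^2 + 4*m + 3)^2 - 3/(-4*m^2 + 4*m + 3)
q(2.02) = -1.13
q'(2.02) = 3.20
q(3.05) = -0.13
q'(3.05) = 0.26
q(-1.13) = -2.32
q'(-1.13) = -4.12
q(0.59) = 2.58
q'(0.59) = -0.29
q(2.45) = -0.41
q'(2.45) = 0.84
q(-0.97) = -3.21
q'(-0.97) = -7.49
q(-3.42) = -0.39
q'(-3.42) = -0.16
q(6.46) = 0.05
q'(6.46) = 0.00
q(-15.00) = -0.06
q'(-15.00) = 0.00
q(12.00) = 0.05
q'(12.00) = 0.00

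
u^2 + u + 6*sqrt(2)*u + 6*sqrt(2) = (u + 1)*(u + 6*sqrt(2))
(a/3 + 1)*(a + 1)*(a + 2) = a^3/3 + 2*a^2 + 11*a/3 + 2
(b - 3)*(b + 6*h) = b^2 + 6*b*h - 3*b - 18*h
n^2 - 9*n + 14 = (n - 7)*(n - 2)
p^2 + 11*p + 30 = (p + 5)*(p + 6)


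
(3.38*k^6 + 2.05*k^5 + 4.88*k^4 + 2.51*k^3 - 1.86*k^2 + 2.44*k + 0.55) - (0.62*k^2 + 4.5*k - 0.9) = 3.38*k^6 + 2.05*k^5 + 4.88*k^4 + 2.51*k^3 - 2.48*k^2 - 2.06*k + 1.45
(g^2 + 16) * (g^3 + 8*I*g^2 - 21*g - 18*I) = g^5 + 8*I*g^4 - 5*g^3 + 110*I*g^2 - 336*g - 288*I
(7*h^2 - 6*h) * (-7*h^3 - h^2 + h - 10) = -49*h^5 + 35*h^4 + 13*h^3 - 76*h^2 + 60*h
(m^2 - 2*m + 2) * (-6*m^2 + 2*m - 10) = -6*m^4 + 14*m^3 - 26*m^2 + 24*m - 20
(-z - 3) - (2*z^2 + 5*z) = -2*z^2 - 6*z - 3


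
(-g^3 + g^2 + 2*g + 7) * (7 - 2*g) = 2*g^4 - 9*g^3 + 3*g^2 + 49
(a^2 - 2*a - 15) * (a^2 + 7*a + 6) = a^4 + 5*a^3 - 23*a^2 - 117*a - 90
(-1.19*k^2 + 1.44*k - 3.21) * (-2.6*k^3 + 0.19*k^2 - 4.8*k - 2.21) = 3.094*k^5 - 3.9701*k^4 + 14.3316*k^3 - 4.892*k^2 + 12.2256*k + 7.0941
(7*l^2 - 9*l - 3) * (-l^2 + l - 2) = -7*l^4 + 16*l^3 - 20*l^2 + 15*l + 6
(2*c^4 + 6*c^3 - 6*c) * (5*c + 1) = 10*c^5 + 32*c^4 + 6*c^3 - 30*c^2 - 6*c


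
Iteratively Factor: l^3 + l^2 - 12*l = (l)*(l^2 + l - 12) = l*(l - 3)*(l + 4)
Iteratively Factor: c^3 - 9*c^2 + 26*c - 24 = (c - 2)*(c^2 - 7*c + 12) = (c - 4)*(c - 2)*(c - 3)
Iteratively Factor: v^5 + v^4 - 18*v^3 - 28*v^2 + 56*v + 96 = (v - 2)*(v^4 + 3*v^3 - 12*v^2 - 52*v - 48) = (v - 2)*(v + 2)*(v^3 + v^2 - 14*v - 24) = (v - 2)*(v + 2)*(v + 3)*(v^2 - 2*v - 8) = (v - 4)*(v - 2)*(v + 2)*(v + 3)*(v + 2)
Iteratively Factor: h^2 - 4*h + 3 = (h - 1)*(h - 3)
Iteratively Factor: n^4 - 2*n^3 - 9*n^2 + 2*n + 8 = (n + 1)*(n^3 - 3*n^2 - 6*n + 8) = (n - 4)*(n + 1)*(n^2 + n - 2) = (n - 4)*(n - 1)*(n + 1)*(n + 2)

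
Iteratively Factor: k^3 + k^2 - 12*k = (k - 3)*(k^2 + 4*k) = (k - 3)*(k + 4)*(k)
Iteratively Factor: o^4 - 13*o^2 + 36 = (o + 2)*(o^3 - 2*o^2 - 9*o + 18) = (o - 2)*(o + 2)*(o^2 - 9) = (o - 3)*(o - 2)*(o + 2)*(o + 3)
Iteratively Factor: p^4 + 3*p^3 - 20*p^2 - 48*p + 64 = (p + 4)*(p^3 - p^2 - 16*p + 16) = (p + 4)^2*(p^2 - 5*p + 4) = (p - 4)*(p + 4)^2*(p - 1)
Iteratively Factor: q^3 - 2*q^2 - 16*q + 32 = (q + 4)*(q^2 - 6*q + 8) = (q - 4)*(q + 4)*(q - 2)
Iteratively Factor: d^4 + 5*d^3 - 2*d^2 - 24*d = (d + 4)*(d^3 + d^2 - 6*d) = (d - 2)*(d + 4)*(d^2 + 3*d) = d*(d - 2)*(d + 4)*(d + 3)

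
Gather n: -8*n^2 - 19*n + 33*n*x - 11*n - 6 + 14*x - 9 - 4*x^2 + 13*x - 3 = -8*n^2 + n*(33*x - 30) - 4*x^2 + 27*x - 18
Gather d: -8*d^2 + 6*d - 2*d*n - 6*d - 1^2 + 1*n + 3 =-8*d^2 - 2*d*n + n + 2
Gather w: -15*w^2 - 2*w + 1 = -15*w^2 - 2*w + 1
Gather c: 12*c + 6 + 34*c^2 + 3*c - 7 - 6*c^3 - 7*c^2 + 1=-6*c^3 + 27*c^2 + 15*c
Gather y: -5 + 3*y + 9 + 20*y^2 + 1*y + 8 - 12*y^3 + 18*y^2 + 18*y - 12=-12*y^3 + 38*y^2 + 22*y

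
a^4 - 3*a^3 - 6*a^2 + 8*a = a*(a - 4)*(a - 1)*(a + 2)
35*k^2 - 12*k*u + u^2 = (-7*k + u)*(-5*k + u)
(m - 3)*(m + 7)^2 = m^3 + 11*m^2 + 7*m - 147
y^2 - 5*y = y*(y - 5)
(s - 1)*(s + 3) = s^2 + 2*s - 3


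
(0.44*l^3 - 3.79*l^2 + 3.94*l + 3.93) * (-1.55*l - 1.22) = -0.682*l^4 + 5.3377*l^3 - 1.4832*l^2 - 10.8983*l - 4.7946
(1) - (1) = 0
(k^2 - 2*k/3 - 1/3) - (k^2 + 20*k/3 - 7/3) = 2 - 22*k/3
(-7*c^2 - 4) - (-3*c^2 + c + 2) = -4*c^2 - c - 6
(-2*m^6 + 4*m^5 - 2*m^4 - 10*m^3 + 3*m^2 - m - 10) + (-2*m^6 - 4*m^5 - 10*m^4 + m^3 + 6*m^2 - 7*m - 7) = -4*m^6 - 12*m^4 - 9*m^3 + 9*m^2 - 8*m - 17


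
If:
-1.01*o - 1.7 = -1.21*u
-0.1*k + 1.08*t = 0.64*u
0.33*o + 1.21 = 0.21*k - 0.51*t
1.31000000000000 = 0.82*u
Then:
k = 10.87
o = 0.23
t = 1.95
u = 1.60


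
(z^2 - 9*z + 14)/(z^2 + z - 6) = (z - 7)/(z + 3)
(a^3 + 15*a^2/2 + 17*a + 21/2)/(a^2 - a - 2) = (2*a^2 + 13*a + 21)/(2*(a - 2))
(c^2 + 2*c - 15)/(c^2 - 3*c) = (c + 5)/c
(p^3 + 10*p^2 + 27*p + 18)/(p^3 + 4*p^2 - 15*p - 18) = (p + 3)/(p - 3)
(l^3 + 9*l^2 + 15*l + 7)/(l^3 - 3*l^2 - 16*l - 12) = (l^2 + 8*l + 7)/(l^2 - 4*l - 12)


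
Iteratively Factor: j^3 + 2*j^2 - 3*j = (j)*(j^2 + 2*j - 3) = j*(j + 3)*(j - 1)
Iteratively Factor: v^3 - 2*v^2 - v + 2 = (v - 1)*(v^2 - v - 2) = (v - 2)*(v - 1)*(v + 1)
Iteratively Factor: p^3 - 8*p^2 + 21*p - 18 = (p - 3)*(p^2 - 5*p + 6) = (p - 3)^2*(p - 2)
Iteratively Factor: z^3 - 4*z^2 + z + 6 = (z + 1)*(z^2 - 5*z + 6) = (z - 3)*(z + 1)*(z - 2)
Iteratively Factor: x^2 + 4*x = (x)*(x + 4)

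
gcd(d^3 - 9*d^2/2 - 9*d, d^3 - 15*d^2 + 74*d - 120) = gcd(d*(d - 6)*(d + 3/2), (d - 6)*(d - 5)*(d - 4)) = d - 6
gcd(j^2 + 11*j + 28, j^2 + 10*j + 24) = j + 4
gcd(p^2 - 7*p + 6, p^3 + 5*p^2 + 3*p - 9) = p - 1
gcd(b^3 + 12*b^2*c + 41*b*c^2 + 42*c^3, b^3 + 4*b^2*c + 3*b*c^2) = b + 3*c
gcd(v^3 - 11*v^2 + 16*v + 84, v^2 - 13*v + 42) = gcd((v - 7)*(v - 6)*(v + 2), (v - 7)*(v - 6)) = v^2 - 13*v + 42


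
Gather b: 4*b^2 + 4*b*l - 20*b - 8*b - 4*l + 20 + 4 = 4*b^2 + b*(4*l - 28) - 4*l + 24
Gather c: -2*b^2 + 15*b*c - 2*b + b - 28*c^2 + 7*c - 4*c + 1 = -2*b^2 - b - 28*c^2 + c*(15*b + 3) + 1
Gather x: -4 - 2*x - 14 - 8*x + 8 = -10*x - 10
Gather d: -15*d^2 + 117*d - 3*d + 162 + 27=-15*d^2 + 114*d + 189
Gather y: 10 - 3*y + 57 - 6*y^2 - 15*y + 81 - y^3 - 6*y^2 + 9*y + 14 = -y^3 - 12*y^2 - 9*y + 162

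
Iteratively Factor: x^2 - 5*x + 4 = (x - 1)*(x - 4)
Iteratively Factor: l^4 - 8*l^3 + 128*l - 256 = (l + 4)*(l^3 - 12*l^2 + 48*l - 64) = (l - 4)*(l + 4)*(l^2 - 8*l + 16) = (l - 4)^2*(l + 4)*(l - 4)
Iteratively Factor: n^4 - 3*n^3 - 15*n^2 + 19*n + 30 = (n - 2)*(n^3 - n^2 - 17*n - 15) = (n - 2)*(n + 1)*(n^2 - 2*n - 15) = (n - 5)*(n - 2)*(n + 1)*(n + 3)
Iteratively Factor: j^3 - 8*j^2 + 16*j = (j - 4)*(j^2 - 4*j) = (j - 4)^2*(j)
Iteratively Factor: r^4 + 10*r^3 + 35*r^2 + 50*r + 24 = (r + 4)*(r^3 + 6*r^2 + 11*r + 6) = (r + 3)*(r + 4)*(r^2 + 3*r + 2) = (r + 2)*(r + 3)*(r + 4)*(r + 1)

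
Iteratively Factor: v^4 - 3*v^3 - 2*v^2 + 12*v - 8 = (v + 2)*(v^3 - 5*v^2 + 8*v - 4) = (v - 2)*(v + 2)*(v^2 - 3*v + 2) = (v - 2)^2*(v + 2)*(v - 1)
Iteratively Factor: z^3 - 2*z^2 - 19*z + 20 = (z - 1)*(z^2 - z - 20) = (z - 5)*(z - 1)*(z + 4)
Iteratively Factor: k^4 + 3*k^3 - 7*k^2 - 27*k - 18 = (k - 3)*(k^3 + 6*k^2 + 11*k + 6) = (k - 3)*(k + 1)*(k^2 + 5*k + 6) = (k - 3)*(k + 1)*(k + 3)*(k + 2)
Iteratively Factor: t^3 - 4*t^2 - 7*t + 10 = (t + 2)*(t^2 - 6*t + 5) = (t - 1)*(t + 2)*(t - 5)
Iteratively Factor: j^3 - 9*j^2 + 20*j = (j - 4)*(j^2 - 5*j) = (j - 5)*(j - 4)*(j)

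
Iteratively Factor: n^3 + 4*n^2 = (n)*(n^2 + 4*n) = n^2*(n + 4)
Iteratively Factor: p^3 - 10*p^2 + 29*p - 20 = (p - 5)*(p^2 - 5*p + 4) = (p - 5)*(p - 1)*(p - 4)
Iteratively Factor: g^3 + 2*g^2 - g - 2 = (g - 1)*(g^2 + 3*g + 2) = (g - 1)*(g + 1)*(g + 2)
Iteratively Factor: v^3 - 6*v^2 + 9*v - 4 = (v - 4)*(v^2 - 2*v + 1) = (v - 4)*(v - 1)*(v - 1)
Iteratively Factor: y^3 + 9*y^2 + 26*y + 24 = (y + 2)*(y^2 + 7*y + 12) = (y + 2)*(y + 3)*(y + 4)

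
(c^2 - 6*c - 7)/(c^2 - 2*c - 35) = (c + 1)/(c + 5)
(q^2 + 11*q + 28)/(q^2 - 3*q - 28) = (q + 7)/(q - 7)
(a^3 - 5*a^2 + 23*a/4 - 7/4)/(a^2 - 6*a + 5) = (a^2 - 4*a + 7/4)/(a - 5)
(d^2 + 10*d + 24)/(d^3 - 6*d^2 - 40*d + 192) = (d + 4)/(d^2 - 12*d + 32)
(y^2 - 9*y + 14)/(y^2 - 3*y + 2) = (y - 7)/(y - 1)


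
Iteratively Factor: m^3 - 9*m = (m)*(m^2 - 9) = m*(m + 3)*(m - 3)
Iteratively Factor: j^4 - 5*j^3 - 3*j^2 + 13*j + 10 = (j - 2)*(j^3 - 3*j^2 - 9*j - 5) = (j - 2)*(j + 1)*(j^2 - 4*j - 5) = (j - 2)*(j + 1)^2*(j - 5)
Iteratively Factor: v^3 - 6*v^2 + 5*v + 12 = (v + 1)*(v^2 - 7*v + 12) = (v - 4)*(v + 1)*(v - 3)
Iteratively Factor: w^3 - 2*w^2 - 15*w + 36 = (w - 3)*(w^2 + w - 12) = (w - 3)^2*(w + 4)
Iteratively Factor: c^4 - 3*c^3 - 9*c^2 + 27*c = (c - 3)*(c^3 - 9*c) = c*(c - 3)*(c^2 - 9) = c*(c - 3)^2*(c + 3)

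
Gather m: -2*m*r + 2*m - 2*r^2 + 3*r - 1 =m*(2 - 2*r) - 2*r^2 + 3*r - 1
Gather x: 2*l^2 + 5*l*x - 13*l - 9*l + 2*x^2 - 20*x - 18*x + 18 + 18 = 2*l^2 - 22*l + 2*x^2 + x*(5*l - 38) + 36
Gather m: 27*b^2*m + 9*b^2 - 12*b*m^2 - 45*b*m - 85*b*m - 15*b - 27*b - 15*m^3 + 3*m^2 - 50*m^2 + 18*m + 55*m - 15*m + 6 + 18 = 9*b^2 - 42*b - 15*m^3 + m^2*(-12*b - 47) + m*(27*b^2 - 130*b + 58) + 24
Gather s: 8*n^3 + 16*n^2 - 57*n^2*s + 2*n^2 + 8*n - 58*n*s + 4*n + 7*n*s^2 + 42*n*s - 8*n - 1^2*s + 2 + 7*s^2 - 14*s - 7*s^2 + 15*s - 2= 8*n^3 + 18*n^2 + 7*n*s^2 + 4*n + s*(-57*n^2 - 16*n)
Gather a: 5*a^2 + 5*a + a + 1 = 5*a^2 + 6*a + 1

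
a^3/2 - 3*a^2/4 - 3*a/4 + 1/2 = (a/2 + 1/2)*(a - 2)*(a - 1/2)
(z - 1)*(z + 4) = z^2 + 3*z - 4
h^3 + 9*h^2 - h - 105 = (h - 3)*(h + 5)*(h + 7)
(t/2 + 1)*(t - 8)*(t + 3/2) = t^3/2 - 9*t^2/4 - 25*t/2 - 12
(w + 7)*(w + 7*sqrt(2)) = w^2 + 7*w + 7*sqrt(2)*w + 49*sqrt(2)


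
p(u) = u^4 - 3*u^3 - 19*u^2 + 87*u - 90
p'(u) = 4*u^3 - 9*u^2 - 38*u + 87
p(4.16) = 26.62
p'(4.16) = 61.13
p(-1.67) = -266.53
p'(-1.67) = 106.73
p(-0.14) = -102.54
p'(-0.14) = 92.13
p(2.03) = 0.20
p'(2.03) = 6.23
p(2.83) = 0.19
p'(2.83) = -1.96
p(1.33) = -11.83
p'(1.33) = 29.95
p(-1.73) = -272.88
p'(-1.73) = 105.09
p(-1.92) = -292.26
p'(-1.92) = 98.47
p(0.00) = -90.00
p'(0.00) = 87.00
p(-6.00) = 648.00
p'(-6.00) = -873.00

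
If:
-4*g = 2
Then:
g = -1/2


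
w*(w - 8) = w^2 - 8*w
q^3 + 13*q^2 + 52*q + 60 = (q + 2)*(q + 5)*(q + 6)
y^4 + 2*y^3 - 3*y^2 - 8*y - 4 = (y - 2)*(y + 1)^2*(y + 2)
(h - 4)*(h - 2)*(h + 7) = h^3 + h^2 - 34*h + 56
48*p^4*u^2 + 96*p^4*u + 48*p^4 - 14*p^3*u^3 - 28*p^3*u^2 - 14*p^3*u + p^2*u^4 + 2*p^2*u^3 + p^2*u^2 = (-8*p + u)*(-6*p + u)*(p*u + p)^2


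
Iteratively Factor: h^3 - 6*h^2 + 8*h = (h - 4)*(h^2 - 2*h) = h*(h - 4)*(h - 2)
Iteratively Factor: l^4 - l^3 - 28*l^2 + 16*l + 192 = (l - 4)*(l^3 + 3*l^2 - 16*l - 48) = (l - 4)^2*(l^2 + 7*l + 12) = (l - 4)^2*(l + 3)*(l + 4)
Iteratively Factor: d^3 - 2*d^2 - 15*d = (d)*(d^2 - 2*d - 15) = d*(d - 5)*(d + 3)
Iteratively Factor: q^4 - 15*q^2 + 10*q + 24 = (q + 1)*(q^3 - q^2 - 14*q + 24) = (q - 2)*(q + 1)*(q^2 + q - 12) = (q - 2)*(q + 1)*(q + 4)*(q - 3)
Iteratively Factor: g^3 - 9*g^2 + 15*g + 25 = (g - 5)*(g^2 - 4*g - 5) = (g - 5)^2*(g + 1)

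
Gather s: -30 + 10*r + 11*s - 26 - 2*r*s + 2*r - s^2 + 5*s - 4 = 12*r - s^2 + s*(16 - 2*r) - 60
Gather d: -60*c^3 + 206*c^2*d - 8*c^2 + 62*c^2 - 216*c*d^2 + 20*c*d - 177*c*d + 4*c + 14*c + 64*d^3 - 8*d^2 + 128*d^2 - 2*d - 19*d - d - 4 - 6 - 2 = -60*c^3 + 54*c^2 + 18*c + 64*d^3 + d^2*(120 - 216*c) + d*(206*c^2 - 157*c - 22) - 12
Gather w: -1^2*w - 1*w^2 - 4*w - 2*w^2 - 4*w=-3*w^2 - 9*w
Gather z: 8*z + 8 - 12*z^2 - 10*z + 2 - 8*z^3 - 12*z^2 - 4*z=-8*z^3 - 24*z^2 - 6*z + 10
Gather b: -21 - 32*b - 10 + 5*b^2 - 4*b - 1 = 5*b^2 - 36*b - 32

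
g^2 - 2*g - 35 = (g - 7)*(g + 5)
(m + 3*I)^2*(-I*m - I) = -I*m^3 + 6*m^2 - I*m^2 + 6*m + 9*I*m + 9*I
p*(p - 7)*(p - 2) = p^3 - 9*p^2 + 14*p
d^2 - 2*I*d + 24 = (d - 6*I)*(d + 4*I)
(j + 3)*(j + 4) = j^2 + 7*j + 12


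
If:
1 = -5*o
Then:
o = -1/5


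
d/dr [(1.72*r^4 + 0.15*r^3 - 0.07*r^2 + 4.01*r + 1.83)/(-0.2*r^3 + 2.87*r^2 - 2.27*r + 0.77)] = (-0.344*r^6 + 9.8728*r^5 - 11.2967*r^4 + 6.2206*r^3 - 9.9053*r^2 - 10.612*r + 7.2418)/(0.04*r^6 - 1.148*r^5 + 9.1449*r^4 - 13.3378*r^3 + 9.5727*r^2 - 3.4958*r + 0.5929)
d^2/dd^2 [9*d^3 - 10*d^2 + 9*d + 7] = 54*d - 20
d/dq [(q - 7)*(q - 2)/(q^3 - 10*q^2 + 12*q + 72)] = (-q^3 + 12*q^2 - 48*q + 136)/(q^5 - 14*q^4 + 40*q^3 + 144*q^2 - 432*q - 864)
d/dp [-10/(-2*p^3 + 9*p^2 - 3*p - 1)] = 30*(-2*p^2 + 6*p - 1)/(2*p^3 - 9*p^2 + 3*p + 1)^2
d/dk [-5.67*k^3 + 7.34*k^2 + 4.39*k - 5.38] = -17.01*k^2 + 14.68*k + 4.39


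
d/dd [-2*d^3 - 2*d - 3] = -6*d^2 - 2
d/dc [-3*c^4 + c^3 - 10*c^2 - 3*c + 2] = -12*c^3 + 3*c^2 - 20*c - 3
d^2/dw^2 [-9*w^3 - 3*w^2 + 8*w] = -54*w - 6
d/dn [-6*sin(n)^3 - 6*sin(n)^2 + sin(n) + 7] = (-18*sin(n)^2 - 12*sin(n) + 1)*cos(n)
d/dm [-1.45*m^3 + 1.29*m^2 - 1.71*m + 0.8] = -4.35*m^2 + 2.58*m - 1.71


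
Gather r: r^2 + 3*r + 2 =r^2 + 3*r + 2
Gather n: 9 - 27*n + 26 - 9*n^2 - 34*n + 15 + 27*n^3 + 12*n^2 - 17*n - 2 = 27*n^3 + 3*n^2 - 78*n + 48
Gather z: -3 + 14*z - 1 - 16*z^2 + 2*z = -16*z^2 + 16*z - 4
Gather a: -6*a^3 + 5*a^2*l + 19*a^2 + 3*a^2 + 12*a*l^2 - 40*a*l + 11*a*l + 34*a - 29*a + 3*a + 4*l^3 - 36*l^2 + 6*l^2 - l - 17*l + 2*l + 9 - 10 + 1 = -6*a^3 + a^2*(5*l + 22) + a*(12*l^2 - 29*l + 8) + 4*l^3 - 30*l^2 - 16*l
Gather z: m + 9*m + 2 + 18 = 10*m + 20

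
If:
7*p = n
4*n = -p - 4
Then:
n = -28/29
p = -4/29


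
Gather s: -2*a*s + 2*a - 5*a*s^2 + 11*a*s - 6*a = -5*a*s^2 + 9*a*s - 4*a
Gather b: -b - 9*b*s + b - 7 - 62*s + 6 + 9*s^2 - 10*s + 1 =-9*b*s + 9*s^2 - 72*s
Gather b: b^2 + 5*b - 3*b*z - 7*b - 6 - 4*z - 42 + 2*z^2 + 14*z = b^2 + b*(-3*z - 2) + 2*z^2 + 10*z - 48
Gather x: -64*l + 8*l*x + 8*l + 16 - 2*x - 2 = -56*l + x*(8*l - 2) + 14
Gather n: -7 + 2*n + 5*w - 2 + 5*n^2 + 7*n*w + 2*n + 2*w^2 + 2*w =5*n^2 + n*(7*w + 4) + 2*w^2 + 7*w - 9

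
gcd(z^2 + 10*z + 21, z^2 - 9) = z + 3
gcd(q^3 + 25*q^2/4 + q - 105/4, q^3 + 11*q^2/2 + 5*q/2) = q + 5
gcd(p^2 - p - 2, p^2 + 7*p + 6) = p + 1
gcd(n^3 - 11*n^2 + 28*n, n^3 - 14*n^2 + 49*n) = n^2 - 7*n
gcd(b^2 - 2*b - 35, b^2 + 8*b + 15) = b + 5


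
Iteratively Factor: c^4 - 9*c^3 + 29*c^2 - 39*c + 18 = (c - 2)*(c^3 - 7*c^2 + 15*c - 9) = (c - 2)*(c - 1)*(c^2 - 6*c + 9) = (c - 3)*(c - 2)*(c - 1)*(c - 3)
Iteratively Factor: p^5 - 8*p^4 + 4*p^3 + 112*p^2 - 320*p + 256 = (p - 4)*(p^4 - 4*p^3 - 12*p^2 + 64*p - 64) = (p - 4)*(p - 2)*(p^3 - 2*p^2 - 16*p + 32) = (p - 4)*(p - 2)*(p + 4)*(p^2 - 6*p + 8) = (p - 4)*(p - 2)^2*(p + 4)*(p - 4)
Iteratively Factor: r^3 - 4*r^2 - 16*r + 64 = (r - 4)*(r^2 - 16) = (r - 4)*(r + 4)*(r - 4)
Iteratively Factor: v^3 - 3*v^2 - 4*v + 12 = (v - 2)*(v^2 - v - 6) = (v - 3)*(v - 2)*(v + 2)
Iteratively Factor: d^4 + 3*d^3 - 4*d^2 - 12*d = (d)*(d^3 + 3*d^2 - 4*d - 12) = d*(d + 2)*(d^2 + d - 6) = d*(d - 2)*(d + 2)*(d + 3)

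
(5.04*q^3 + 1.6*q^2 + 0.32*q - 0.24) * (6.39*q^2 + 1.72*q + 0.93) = 32.2056*q^5 + 18.8928*q^4 + 9.484*q^3 + 0.5048*q^2 - 0.1152*q - 0.2232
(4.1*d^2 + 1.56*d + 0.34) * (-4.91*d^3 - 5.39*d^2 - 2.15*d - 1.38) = -20.131*d^5 - 29.7586*d^4 - 18.8928*d^3 - 10.8446*d^2 - 2.8838*d - 0.4692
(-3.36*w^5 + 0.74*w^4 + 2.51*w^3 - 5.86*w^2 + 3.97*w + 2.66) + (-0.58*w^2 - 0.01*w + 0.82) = -3.36*w^5 + 0.74*w^4 + 2.51*w^3 - 6.44*w^2 + 3.96*w + 3.48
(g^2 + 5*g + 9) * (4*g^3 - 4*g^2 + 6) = 4*g^5 + 16*g^4 + 16*g^3 - 30*g^2 + 30*g + 54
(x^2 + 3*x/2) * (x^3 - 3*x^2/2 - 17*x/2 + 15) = x^5 - 43*x^3/4 + 9*x^2/4 + 45*x/2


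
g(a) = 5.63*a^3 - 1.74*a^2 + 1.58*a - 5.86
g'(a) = 16.89*a^2 - 3.48*a + 1.58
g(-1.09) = -16.94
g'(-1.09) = 25.44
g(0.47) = -4.92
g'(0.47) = 3.68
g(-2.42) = -99.66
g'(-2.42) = 108.92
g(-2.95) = -170.20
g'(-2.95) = 158.83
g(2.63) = 88.68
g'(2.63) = 109.25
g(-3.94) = -383.44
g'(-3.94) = 277.48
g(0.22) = -5.54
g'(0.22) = 1.63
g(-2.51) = -109.82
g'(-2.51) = 116.72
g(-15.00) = -19422.31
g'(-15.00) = 3854.03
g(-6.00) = -1294.06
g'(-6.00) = 630.50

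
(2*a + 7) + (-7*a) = 7 - 5*a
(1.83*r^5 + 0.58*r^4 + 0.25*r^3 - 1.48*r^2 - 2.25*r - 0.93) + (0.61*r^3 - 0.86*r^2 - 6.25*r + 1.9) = 1.83*r^5 + 0.58*r^4 + 0.86*r^3 - 2.34*r^2 - 8.5*r + 0.97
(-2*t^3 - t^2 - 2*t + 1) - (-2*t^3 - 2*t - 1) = 2 - t^2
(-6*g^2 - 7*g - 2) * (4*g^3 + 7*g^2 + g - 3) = -24*g^5 - 70*g^4 - 63*g^3 - 3*g^2 + 19*g + 6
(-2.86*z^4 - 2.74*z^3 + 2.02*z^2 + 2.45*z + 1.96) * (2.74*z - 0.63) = -7.8364*z^5 - 5.7058*z^4 + 7.261*z^3 + 5.4404*z^2 + 3.8269*z - 1.2348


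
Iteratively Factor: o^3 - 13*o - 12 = (o + 1)*(o^2 - o - 12) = (o - 4)*(o + 1)*(o + 3)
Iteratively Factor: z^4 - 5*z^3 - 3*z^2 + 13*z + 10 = (z - 2)*(z^3 - 3*z^2 - 9*z - 5) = (z - 2)*(z + 1)*(z^2 - 4*z - 5) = (z - 5)*(z - 2)*(z + 1)*(z + 1)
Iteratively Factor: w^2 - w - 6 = (w - 3)*(w + 2)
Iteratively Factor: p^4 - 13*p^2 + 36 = (p + 2)*(p^3 - 2*p^2 - 9*p + 18) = (p - 2)*(p + 2)*(p^2 - 9) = (p - 2)*(p + 2)*(p + 3)*(p - 3)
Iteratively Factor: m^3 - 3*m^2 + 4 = (m - 2)*(m^2 - m - 2) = (m - 2)*(m + 1)*(m - 2)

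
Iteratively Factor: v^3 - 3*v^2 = (v - 3)*(v^2) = v*(v - 3)*(v)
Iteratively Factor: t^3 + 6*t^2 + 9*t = (t + 3)*(t^2 + 3*t) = t*(t + 3)*(t + 3)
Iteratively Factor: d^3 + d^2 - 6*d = (d)*(d^2 + d - 6) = d*(d - 2)*(d + 3)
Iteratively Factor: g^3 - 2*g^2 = (g - 2)*(g^2) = g*(g - 2)*(g)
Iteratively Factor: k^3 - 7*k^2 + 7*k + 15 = (k - 3)*(k^2 - 4*k - 5) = (k - 3)*(k + 1)*(k - 5)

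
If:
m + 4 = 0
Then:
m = -4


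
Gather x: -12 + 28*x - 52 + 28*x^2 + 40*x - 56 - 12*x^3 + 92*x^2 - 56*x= -12*x^3 + 120*x^2 + 12*x - 120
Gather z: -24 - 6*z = -6*z - 24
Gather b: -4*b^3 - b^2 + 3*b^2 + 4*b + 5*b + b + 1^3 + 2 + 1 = -4*b^3 + 2*b^2 + 10*b + 4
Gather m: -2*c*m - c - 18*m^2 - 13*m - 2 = -c - 18*m^2 + m*(-2*c - 13) - 2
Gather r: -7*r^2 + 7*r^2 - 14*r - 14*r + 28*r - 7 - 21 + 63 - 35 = 0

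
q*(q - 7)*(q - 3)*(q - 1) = q^4 - 11*q^3 + 31*q^2 - 21*q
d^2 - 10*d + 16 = (d - 8)*(d - 2)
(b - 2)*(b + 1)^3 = b^4 + b^3 - 3*b^2 - 5*b - 2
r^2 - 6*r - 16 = (r - 8)*(r + 2)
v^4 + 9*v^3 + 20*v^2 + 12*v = v*(v + 1)*(v + 2)*(v + 6)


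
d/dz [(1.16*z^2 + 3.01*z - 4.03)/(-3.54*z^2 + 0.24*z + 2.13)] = (10.9338*z^2 - 23.5908*z + 7.3785)/(12.5316*z^4 - 1.6992*z^3 - 15.0228*z^2 + 1.0224*z + 4.5369)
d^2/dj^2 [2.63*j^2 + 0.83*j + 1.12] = 5.26000000000000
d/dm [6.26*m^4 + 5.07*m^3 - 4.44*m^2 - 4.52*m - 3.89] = 25.04*m^3 + 15.21*m^2 - 8.88*m - 4.52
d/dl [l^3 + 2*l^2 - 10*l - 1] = 3*l^2 + 4*l - 10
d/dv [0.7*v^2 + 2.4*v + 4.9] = 1.4*v + 2.4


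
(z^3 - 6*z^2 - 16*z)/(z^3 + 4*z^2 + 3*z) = (z^2 - 6*z - 16)/(z^2 + 4*z + 3)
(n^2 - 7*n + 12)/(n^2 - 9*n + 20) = (n - 3)/(n - 5)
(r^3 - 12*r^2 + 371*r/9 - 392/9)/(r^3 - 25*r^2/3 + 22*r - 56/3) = (3*r^2 - 29*r + 56)/(3*(r^2 - 6*r + 8))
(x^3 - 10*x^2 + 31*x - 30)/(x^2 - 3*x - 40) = (-x^3 + 10*x^2 - 31*x + 30)/(-x^2 + 3*x + 40)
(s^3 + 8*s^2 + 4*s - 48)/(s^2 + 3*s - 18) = (s^2 + 2*s - 8)/(s - 3)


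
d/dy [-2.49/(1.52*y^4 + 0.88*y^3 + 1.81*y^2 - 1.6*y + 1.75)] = (15.1392*y^3 + 6.5736*y^2 + 9.0138*y - 3.984)/(1.52*y^4 + 0.88*y^3 + 1.81*y^2 - 1.6*y + 1.75)^2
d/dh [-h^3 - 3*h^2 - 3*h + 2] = -3*h^2 - 6*h - 3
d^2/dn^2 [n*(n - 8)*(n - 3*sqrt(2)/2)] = 6*n - 16 - 3*sqrt(2)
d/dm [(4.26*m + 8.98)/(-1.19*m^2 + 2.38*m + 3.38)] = (5.0694*m^2 + 21.3724*m - 6.9736)/(1.4161*m^4 - 5.6644*m^3 - 2.38*m^2 + 16.0888*m + 11.4244)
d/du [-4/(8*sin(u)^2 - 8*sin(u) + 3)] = 32*(sin(2*u) - cos(u))/(-8*sin(u) - 4*cos(2*u) + 7)^2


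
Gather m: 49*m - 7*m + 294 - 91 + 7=42*m + 210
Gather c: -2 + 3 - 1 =0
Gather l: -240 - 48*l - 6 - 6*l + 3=-54*l - 243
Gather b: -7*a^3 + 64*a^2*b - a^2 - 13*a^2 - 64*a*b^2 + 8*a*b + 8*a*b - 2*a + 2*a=-7*a^3 - 14*a^2 - 64*a*b^2 + b*(64*a^2 + 16*a)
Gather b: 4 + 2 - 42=-36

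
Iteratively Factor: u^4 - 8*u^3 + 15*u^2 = (u - 5)*(u^3 - 3*u^2) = u*(u - 5)*(u^2 - 3*u) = u*(u - 5)*(u - 3)*(u)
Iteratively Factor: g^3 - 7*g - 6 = (g + 2)*(g^2 - 2*g - 3) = (g - 3)*(g + 2)*(g + 1)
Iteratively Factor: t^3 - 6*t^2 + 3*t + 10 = (t - 5)*(t^2 - t - 2) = (t - 5)*(t + 1)*(t - 2)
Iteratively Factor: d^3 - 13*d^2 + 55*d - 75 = (d - 5)*(d^2 - 8*d + 15) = (d - 5)^2*(d - 3)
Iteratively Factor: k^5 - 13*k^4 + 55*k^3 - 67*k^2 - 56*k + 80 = (k - 4)*(k^4 - 9*k^3 + 19*k^2 + 9*k - 20) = (k - 5)*(k - 4)*(k^3 - 4*k^2 - k + 4) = (k - 5)*(k - 4)^2*(k^2 - 1) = (k - 5)*(k - 4)^2*(k + 1)*(k - 1)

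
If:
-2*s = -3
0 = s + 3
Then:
No Solution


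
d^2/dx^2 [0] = 0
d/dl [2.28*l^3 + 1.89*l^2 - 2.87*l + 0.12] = 6.84*l^2 + 3.78*l - 2.87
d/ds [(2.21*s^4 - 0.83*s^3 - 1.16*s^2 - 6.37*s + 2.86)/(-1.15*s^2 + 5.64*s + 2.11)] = (-5.083*s^5 + 38.3477*s^4 + 9.29*s^3 - 19.1218*s^2 + 1.6828*s - 29.5711)/(1.3225*s^4 - 12.972*s^3 + 26.9566*s^2 + 23.8008*s + 4.4521)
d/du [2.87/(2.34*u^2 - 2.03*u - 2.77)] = (5.8261 - 13.4316*u)/(-2.34*u^2 + 2.03*u + 2.77)^2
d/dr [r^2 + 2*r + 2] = 2*r + 2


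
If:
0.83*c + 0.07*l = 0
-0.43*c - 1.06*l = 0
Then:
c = 0.00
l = 0.00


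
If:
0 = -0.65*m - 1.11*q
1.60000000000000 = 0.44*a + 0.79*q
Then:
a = 3.63636363636364 - 1.79545454545455*q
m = -1.70769230769231*q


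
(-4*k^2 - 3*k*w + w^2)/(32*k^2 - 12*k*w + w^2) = (k + w)/(-8*k + w)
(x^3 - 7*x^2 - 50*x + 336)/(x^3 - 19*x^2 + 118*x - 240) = (x + 7)/(x - 5)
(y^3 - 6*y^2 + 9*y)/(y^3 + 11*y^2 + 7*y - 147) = y*(y - 3)/(y^2 + 14*y + 49)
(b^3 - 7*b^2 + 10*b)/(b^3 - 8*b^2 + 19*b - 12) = b*(b^2 - 7*b + 10)/(b^3 - 8*b^2 + 19*b - 12)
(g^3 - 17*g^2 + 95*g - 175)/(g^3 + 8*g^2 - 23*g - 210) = (g^2 - 12*g + 35)/(g^2 + 13*g + 42)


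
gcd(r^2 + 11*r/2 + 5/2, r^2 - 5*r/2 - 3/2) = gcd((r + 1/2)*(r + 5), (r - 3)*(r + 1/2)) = r + 1/2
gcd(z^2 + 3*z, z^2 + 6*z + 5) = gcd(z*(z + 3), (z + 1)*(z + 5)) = 1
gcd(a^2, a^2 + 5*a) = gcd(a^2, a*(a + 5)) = a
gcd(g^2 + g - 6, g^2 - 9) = g + 3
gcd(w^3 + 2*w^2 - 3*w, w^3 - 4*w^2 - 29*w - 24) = w + 3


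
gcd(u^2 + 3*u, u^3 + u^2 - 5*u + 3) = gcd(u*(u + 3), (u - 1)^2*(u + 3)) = u + 3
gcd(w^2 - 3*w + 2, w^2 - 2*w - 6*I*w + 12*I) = w - 2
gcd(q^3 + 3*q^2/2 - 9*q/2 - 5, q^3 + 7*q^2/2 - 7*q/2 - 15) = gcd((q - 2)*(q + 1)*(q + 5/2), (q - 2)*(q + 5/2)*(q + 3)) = q^2 + q/2 - 5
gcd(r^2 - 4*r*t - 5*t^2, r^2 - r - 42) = 1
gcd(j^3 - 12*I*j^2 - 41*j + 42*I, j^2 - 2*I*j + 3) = j - 3*I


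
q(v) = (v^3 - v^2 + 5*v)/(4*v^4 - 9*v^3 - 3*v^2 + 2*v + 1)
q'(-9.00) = 0.00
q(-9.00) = -0.03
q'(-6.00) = -0.00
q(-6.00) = -0.04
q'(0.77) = 8.46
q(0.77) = -1.91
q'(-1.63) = -0.32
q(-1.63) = -0.27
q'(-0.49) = -16.33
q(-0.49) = -4.77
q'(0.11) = 3.70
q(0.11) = 0.46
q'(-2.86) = -0.05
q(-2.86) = -0.10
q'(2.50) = -174.10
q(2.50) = 7.61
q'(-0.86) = -3.48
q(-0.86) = -1.14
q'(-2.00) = -0.16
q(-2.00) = -0.18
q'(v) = (3*v^2 - 2*v + 5)/(4*v^4 - 9*v^3 - 3*v^2 + 2*v + 1) + (v^3 - v^2 + 5*v)*(-16*v^3 + 27*v^2 + 6*v - 2)/(4*v^4 - 9*v^3 - 3*v^2 + 2*v + 1)^2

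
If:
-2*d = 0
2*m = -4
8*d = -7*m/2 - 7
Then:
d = 0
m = -2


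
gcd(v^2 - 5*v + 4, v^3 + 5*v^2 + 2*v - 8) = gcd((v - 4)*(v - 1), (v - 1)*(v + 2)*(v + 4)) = v - 1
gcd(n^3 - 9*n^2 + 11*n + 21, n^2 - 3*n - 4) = n + 1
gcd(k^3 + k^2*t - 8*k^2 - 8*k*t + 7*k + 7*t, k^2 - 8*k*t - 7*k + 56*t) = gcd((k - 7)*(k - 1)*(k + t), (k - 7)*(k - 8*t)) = k - 7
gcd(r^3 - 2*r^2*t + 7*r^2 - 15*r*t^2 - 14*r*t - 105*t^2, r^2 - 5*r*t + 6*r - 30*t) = r - 5*t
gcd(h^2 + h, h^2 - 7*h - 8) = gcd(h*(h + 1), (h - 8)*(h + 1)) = h + 1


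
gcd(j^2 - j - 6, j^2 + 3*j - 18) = j - 3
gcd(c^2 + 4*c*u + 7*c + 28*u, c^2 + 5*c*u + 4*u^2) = c + 4*u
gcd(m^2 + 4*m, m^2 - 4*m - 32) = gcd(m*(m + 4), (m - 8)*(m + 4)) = m + 4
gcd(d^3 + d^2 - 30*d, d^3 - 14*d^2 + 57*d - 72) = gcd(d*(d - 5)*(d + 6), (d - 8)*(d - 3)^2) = 1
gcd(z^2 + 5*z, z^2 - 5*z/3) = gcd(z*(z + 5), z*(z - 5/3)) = z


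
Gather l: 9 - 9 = 0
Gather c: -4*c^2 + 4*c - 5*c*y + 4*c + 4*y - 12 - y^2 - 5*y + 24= -4*c^2 + c*(8 - 5*y) - y^2 - y + 12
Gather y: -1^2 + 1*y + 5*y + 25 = 6*y + 24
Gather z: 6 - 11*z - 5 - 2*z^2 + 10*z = -2*z^2 - z + 1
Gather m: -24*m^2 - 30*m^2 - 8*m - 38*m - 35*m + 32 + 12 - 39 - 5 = -54*m^2 - 81*m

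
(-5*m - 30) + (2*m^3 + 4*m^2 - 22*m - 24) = 2*m^3 + 4*m^2 - 27*m - 54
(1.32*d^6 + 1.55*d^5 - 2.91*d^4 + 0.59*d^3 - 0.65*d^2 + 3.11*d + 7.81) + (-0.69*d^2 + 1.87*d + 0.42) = 1.32*d^6 + 1.55*d^5 - 2.91*d^4 + 0.59*d^3 - 1.34*d^2 + 4.98*d + 8.23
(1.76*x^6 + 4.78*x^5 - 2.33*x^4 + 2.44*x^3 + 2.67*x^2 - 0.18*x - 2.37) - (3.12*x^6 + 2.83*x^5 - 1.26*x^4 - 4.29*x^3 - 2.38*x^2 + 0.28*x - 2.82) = -1.36*x^6 + 1.95*x^5 - 1.07*x^4 + 6.73*x^3 + 5.05*x^2 - 0.46*x + 0.45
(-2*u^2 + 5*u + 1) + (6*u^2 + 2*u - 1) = 4*u^2 + 7*u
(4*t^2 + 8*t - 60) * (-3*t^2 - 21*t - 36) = -12*t^4 - 108*t^3 - 132*t^2 + 972*t + 2160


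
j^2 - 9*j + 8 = (j - 8)*(j - 1)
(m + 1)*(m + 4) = m^2 + 5*m + 4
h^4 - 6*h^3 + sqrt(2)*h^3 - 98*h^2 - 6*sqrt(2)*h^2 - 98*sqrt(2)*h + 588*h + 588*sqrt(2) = (h - 6)*(h - 7*sqrt(2))*(h + sqrt(2))*(h + 7*sqrt(2))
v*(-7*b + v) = -7*b*v + v^2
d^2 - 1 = (d - 1)*(d + 1)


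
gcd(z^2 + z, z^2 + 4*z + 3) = z + 1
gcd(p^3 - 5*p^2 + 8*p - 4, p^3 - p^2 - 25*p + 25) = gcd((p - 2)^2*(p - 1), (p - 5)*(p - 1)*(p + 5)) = p - 1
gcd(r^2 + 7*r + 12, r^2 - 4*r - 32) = r + 4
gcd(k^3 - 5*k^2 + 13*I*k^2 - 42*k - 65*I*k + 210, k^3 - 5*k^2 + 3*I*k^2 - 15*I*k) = k - 5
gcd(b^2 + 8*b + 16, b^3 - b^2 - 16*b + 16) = b + 4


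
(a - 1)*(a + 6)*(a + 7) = a^3 + 12*a^2 + 29*a - 42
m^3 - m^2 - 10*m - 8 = (m - 4)*(m + 1)*(m + 2)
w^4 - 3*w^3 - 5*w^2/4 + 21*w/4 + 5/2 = (w - 5/2)*(w - 2)*(w + 1/2)*(w + 1)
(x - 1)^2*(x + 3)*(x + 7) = x^4 + 8*x^3 + 2*x^2 - 32*x + 21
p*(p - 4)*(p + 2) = p^3 - 2*p^2 - 8*p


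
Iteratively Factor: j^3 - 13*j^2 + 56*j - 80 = (j - 5)*(j^2 - 8*j + 16) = (j - 5)*(j - 4)*(j - 4)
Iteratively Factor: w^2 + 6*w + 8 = (w + 2)*(w + 4)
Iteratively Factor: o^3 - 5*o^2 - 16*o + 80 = (o - 5)*(o^2 - 16) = (o - 5)*(o + 4)*(o - 4)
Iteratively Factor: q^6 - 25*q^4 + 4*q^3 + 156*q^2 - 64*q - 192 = (q - 2)*(q^5 + 2*q^4 - 21*q^3 - 38*q^2 + 80*q + 96) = (q - 2)*(q + 3)*(q^4 - q^3 - 18*q^2 + 16*q + 32) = (q - 4)*(q - 2)*(q + 3)*(q^3 + 3*q^2 - 6*q - 8) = (q - 4)*(q - 2)*(q + 3)*(q + 4)*(q^2 - q - 2) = (q - 4)*(q - 2)*(q + 1)*(q + 3)*(q + 4)*(q - 2)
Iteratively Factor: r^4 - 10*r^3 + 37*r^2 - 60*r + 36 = (r - 3)*(r^3 - 7*r^2 + 16*r - 12) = (r - 3)*(r - 2)*(r^2 - 5*r + 6) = (r - 3)^2*(r - 2)*(r - 2)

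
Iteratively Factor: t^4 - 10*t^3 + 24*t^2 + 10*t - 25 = (t - 5)*(t^3 - 5*t^2 - t + 5) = (t - 5)*(t + 1)*(t^2 - 6*t + 5) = (t - 5)*(t - 1)*(t + 1)*(t - 5)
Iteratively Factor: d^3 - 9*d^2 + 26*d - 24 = (d - 3)*(d^2 - 6*d + 8) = (d - 3)*(d - 2)*(d - 4)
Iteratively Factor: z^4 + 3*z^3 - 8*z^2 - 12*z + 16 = (z + 4)*(z^3 - z^2 - 4*z + 4) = (z - 1)*(z + 4)*(z^2 - 4) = (z - 2)*(z - 1)*(z + 4)*(z + 2)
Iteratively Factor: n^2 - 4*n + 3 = (n - 3)*(n - 1)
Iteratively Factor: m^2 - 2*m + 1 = (m - 1)*(m - 1)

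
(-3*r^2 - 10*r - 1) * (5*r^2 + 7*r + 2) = -15*r^4 - 71*r^3 - 81*r^2 - 27*r - 2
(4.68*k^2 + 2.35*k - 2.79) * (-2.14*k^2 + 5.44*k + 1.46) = -10.0152*k^4 + 20.4302*k^3 + 25.5874*k^2 - 11.7466*k - 4.0734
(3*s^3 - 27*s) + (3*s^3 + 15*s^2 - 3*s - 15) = 6*s^3 + 15*s^2 - 30*s - 15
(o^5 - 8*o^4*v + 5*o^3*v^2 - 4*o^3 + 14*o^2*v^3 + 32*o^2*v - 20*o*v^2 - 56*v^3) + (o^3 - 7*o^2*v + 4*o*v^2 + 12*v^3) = o^5 - 8*o^4*v + 5*o^3*v^2 - 3*o^3 + 14*o^2*v^3 + 25*o^2*v - 16*o*v^2 - 44*v^3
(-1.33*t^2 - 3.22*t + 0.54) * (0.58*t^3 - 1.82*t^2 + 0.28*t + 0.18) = -0.7714*t^5 + 0.553*t^4 + 5.8012*t^3 - 2.1238*t^2 - 0.4284*t + 0.0972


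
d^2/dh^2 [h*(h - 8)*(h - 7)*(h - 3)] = 12*h^2 - 108*h + 202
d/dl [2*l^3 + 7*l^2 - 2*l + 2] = 6*l^2 + 14*l - 2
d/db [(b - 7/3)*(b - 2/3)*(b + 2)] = 3*b^2 - 2*b - 40/9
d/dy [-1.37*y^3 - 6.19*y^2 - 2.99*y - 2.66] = -4.11*y^2 - 12.38*y - 2.99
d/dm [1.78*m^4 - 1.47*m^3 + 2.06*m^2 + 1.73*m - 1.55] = 7.12*m^3 - 4.41*m^2 + 4.12*m + 1.73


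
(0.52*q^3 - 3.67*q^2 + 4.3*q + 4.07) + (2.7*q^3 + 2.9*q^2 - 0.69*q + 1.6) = 3.22*q^3 - 0.77*q^2 + 3.61*q + 5.67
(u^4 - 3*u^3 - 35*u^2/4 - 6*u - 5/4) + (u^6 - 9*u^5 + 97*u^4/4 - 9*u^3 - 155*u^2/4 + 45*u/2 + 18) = u^6 - 9*u^5 + 101*u^4/4 - 12*u^3 - 95*u^2/2 + 33*u/2 + 67/4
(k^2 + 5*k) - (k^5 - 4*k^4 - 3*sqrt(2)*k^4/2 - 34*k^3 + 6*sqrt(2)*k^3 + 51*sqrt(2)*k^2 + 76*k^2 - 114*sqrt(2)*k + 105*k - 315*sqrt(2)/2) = -k^5 + 3*sqrt(2)*k^4/2 + 4*k^4 - 6*sqrt(2)*k^3 + 34*k^3 - 75*k^2 - 51*sqrt(2)*k^2 - 100*k + 114*sqrt(2)*k + 315*sqrt(2)/2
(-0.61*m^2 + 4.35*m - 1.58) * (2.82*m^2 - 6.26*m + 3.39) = -1.7202*m^4 + 16.0856*m^3 - 33.7545*m^2 + 24.6373*m - 5.3562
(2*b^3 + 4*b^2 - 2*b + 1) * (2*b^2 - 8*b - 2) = 4*b^5 - 8*b^4 - 40*b^3 + 10*b^2 - 4*b - 2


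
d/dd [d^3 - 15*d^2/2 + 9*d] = 3*d^2 - 15*d + 9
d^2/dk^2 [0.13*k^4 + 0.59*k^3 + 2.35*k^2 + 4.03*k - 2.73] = 1.56*k^2 + 3.54*k + 4.7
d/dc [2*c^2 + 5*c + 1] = 4*c + 5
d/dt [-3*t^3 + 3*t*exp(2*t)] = -9*t^2 + 6*t*exp(2*t) + 3*exp(2*t)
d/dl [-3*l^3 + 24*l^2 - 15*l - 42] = -9*l^2 + 48*l - 15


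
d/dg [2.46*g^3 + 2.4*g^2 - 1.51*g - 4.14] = 7.38*g^2 + 4.8*g - 1.51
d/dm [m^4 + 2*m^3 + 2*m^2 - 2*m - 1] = 4*m^3 + 6*m^2 + 4*m - 2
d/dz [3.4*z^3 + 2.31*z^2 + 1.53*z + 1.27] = 10.2*z^2 + 4.62*z + 1.53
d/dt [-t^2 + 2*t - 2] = 2 - 2*t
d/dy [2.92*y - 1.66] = 2.92000000000000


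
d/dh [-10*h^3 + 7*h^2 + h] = -30*h^2 + 14*h + 1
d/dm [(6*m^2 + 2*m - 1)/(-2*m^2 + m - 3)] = 5*(2*m^2 - 8*m - 1)/(4*m^4 - 4*m^3 + 13*m^2 - 6*m + 9)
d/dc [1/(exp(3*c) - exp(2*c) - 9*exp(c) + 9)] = (-3*exp(2*c) + 2*exp(c) + 9)*exp(c)/(exp(3*c) - exp(2*c) - 9*exp(c) + 9)^2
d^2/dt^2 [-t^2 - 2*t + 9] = -2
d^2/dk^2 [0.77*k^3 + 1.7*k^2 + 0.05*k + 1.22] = 4.62*k + 3.4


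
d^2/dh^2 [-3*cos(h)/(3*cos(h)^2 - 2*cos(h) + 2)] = (-18*(1 - cos(h)^2)^2 - 27*cos(h)^5 + 162*cos(h)^3 - 48*cos(h)^2 - 120*cos(h) + 42)/(-3*cos(h)^2 + 2*cos(h) - 2)^3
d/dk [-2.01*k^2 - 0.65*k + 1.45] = -4.02*k - 0.65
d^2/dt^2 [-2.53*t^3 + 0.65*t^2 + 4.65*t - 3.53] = 1.3 - 15.18*t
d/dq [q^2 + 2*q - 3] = 2*q + 2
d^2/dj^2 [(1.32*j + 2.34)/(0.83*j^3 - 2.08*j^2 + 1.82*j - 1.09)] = (5.456088*j^5 + 5.671224*j^4 - 57.202704*j^3 + 96.281928*j^2 - 58.40406*j + 10.128768)/(0.571787*j^9 - 4.298736*j^8 + 14.53413*j^7 - 30.103903*j^6 + 43.160676*j^5 - 44.696028*j^4 + 33.744761*j^3 - 18.245292*j^2 + 6.487026*j - 1.295029)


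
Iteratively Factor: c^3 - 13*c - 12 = (c + 1)*(c^2 - c - 12) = (c - 4)*(c + 1)*(c + 3)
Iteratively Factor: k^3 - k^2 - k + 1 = (k + 1)*(k^2 - 2*k + 1) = (k - 1)*(k + 1)*(k - 1)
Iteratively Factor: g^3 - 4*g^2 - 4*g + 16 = (g + 2)*(g^2 - 6*g + 8) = (g - 2)*(g + 2)*(g - 4)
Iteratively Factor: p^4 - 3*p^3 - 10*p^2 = (p - 5)*(p^3 + 2*p^2) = (p - 5)*(p + 2)*(p^2) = p*(p - 5)*(p + 2)*(p)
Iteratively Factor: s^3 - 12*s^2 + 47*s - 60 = (s - 4)*(s^2 - 8*s + 15) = (s - 4)*(s - 3)*(s - 5)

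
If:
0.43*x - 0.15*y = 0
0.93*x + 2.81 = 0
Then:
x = -3.02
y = -8.66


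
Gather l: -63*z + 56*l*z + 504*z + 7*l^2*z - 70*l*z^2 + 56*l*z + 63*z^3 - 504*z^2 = 7*l^2*z + l*(-70*z^2 + 112*z) + 63*z^3 - 504*z^2 + 441*z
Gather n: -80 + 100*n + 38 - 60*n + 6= 40*n - 36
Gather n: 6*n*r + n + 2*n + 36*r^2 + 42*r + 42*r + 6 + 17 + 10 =n*(6*r + 3) + 36*r^2 + 84*r + 33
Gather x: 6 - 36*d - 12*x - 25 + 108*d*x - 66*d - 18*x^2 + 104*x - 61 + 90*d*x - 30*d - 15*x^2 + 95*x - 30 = -132*d - 33*x^2 + x*(198*d + 187) - 110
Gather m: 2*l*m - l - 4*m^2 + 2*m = -l - 4*m^2 + m*(2*l + 2)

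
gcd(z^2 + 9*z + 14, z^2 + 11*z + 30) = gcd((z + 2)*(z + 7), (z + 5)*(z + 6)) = 1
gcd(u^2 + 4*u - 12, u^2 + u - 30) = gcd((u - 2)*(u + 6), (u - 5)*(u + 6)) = u + 6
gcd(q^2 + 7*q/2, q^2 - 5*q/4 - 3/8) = 1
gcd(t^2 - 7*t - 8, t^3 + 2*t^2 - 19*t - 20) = t + 1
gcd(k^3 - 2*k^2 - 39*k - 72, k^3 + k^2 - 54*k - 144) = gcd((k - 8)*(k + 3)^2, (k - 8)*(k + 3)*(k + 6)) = k^2 - 5*k - 24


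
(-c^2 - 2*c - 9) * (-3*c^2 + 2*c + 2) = 3*c^4 + 4*c^3 + 21*c^2 - 22*c - 18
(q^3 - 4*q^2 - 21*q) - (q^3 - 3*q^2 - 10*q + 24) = -q^2 - 11*q - 24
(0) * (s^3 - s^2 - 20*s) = 0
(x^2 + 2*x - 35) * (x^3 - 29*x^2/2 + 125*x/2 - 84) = x^5 - 25*x^4/2 - 3*x^3/2 + 1097*x^2/2 - 4711*x/2 + 2940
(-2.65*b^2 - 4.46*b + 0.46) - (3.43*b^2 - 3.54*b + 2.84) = -6.08*b^2 - 0.92*b - 2.38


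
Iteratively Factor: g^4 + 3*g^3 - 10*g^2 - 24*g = (g + 2)*(g^3 + g^2 - 12*g) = g*(g + 2)*(g^2 + g - 12) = g*(g - 3)*(g + 2)*(g + 4)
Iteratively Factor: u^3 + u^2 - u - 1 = (u + 1)*(u^2 - 1) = (u + 1)^2*(u - 1)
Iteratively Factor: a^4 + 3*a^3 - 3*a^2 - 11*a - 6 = (a + 3)*(a^3 - 3*a - 2) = (a + 1)*(a + 3)*(a^2 - a - 2) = (a - 2)*(a + 1)*(a + 3)*(a + 1)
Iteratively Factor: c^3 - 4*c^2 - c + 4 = (c - 4)*(c^2 - 1) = (c - 4)*(c + 1)*(c - 1)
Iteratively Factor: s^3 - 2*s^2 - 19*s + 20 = (s - 5)*(s^2 + 3*s - 4) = (s - 5)*(s - 1)*(s + 4)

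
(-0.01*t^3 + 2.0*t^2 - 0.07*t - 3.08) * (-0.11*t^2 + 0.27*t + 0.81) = 0.0011*t^5 - 0.2227*t^4 + 0.5396*t^3 + 1.9399*t^2 - 0.8883*t - 2.4948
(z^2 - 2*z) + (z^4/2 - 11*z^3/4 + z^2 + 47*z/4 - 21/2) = z^4/2 - 11*z^3/4 + 2*z^2 + 39*z/4 - 21/2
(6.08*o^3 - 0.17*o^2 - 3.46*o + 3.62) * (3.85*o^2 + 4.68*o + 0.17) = 23.408*o^5 + 27.7999*o^4 - 13.083*o^3 - 2.2847*o^2 + 16.3534*o + 0.6154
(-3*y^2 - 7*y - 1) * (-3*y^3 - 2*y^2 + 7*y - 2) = 9*y^5 + 27*y^4 - 4*y^3 - 41*y^2 + 7*y + 2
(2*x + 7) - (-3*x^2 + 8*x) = 3*x^2 - 6*x + 7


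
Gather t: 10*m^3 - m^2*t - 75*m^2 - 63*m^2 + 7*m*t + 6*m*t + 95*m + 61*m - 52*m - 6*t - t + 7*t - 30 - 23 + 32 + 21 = 10*m^3 - 138*m^2 + 104*m + t*(-m^2 + 13*m)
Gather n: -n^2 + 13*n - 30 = -n^2 + 13*n - 30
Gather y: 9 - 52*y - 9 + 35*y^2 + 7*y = 35*y^2 - 45*y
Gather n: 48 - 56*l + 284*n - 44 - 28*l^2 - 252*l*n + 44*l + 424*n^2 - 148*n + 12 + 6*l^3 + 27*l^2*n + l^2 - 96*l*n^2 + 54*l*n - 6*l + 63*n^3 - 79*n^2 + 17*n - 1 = 6*l^3 - 27*l^2 - 18*l + 63*n^3 + n^2*(345 - 96*l) + n*(27*l^2 - 198*l + 153) + 15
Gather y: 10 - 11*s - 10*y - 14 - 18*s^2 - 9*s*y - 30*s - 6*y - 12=-18*s^2 - 41*s + y*(-9*s - 16) - 16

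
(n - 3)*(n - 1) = n^2 - 4*n + 3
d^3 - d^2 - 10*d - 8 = (d - 4)*(d + 1)*(d + 2)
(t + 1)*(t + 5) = t^2 + 6*t + 5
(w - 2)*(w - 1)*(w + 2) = w^3 - w^2 - 4*w + 4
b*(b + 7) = b^2 + 7*b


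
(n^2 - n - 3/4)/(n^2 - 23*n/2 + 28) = (4*n^2 - 4*n - 3)/(2*(2*n^2 - 23*n + 56))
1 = 1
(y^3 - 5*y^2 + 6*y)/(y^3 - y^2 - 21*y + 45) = y*(y - 2)/(y^2 + 2*y - 15)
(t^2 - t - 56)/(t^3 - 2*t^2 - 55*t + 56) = 1/(t - 1)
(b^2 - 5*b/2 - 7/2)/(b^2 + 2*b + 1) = (b - 7/2)/(b + 1)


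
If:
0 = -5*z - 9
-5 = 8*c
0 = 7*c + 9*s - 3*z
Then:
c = -5/8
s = -41/360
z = -9/5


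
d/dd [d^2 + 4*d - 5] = 2*d + 4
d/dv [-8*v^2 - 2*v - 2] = -16*v - 2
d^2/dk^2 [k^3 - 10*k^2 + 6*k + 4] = 6*k - 20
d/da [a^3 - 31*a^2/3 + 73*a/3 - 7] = 3*a^2 - 62*a/3 + 73/3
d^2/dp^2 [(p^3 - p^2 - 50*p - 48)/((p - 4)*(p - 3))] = 40*(-p^3 - 18*p^2 + 162*p - 306)/(p^6 - 21*p^5 + 183*p^4 - 847*p^3 + 2196*p^2 - 3024*p + 1728)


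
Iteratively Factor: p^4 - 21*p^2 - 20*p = (p - 5)*(p^3 + 5*p^2 + 4*p) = (p - 5)*(p + 1)*(p^2 + 4*p) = (p - 5)*(p + 1)*(p + 4)*(p)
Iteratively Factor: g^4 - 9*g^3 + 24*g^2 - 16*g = (g)*(g^3 - 9*g^2 + 24*g - 16) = g*(g - 1)*(g^2 - 8*g + 16) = g*(g - 4)*(g - 1)*(g - 4)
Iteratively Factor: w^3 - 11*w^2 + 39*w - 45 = (w - 5)*(w^2 - 6*w + 9) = (w - 5)*(w - 3)*(w - 3)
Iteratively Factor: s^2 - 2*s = (s - 2)*(s)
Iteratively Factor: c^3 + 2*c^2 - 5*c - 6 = (c + 1)*(c^2 + c - 6) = (c - 2)*(c + 1)*(c + 3)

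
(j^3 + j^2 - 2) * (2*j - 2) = 2*j^4 - 2*j^2 - 4*j + 4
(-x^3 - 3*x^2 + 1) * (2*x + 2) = -2*x^4 - 8*x^3 - 6*x^2 + 2*x + 2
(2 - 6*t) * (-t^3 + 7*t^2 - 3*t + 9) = 6*t^4 - 44*t^3 + 32*t^2 - 60*t + 18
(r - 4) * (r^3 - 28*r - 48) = r^4 - 4*r^3 - 28*r^2 + 64*r + 192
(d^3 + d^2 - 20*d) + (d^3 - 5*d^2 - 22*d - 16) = 2*d^3 - 4*d^2 - 42*d - 16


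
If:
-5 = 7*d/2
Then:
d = -10/7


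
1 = 1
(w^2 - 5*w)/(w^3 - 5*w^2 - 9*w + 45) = w/(w^2 - 9)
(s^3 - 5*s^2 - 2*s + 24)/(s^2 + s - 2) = (s^2 - 7*s + 12)/(s - 1)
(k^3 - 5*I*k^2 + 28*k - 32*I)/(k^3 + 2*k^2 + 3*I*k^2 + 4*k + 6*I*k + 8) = (k - 8*I)/(k + 2)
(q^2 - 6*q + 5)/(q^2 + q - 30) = (q - 1)/(q + 6)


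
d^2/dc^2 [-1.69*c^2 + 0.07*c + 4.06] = -3.38000000000000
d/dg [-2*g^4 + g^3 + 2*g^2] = g*(-8*g^2 + 3*g + 4)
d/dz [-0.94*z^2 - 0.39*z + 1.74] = -1.88*z - 0.39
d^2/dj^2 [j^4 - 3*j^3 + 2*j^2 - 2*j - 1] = 12*j^2 - 18*j + 4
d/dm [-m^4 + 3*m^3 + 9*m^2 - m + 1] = -4*m^3 + 9*m^2 + 18*m - 1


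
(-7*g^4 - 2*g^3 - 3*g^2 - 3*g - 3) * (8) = -56*g^4 - 16*g^3 - 24*g^2 - 24*g - 24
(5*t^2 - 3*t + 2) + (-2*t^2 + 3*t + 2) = 3*t^2 + 4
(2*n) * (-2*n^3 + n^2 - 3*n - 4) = -4*n^4 + 2*n^3 - 6*n^2 - 8*n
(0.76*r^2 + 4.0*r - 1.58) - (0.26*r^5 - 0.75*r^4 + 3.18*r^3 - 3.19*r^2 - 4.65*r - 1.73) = -0.26*r^5 + 0.75*r^4 - 3.18*r^3 + 3.95*r^2 + 8.65*r + 0.15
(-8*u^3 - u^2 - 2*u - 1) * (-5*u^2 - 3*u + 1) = 40*u^5 + 29*u^4 + 5*u^3 + 10*u^2 + u - 1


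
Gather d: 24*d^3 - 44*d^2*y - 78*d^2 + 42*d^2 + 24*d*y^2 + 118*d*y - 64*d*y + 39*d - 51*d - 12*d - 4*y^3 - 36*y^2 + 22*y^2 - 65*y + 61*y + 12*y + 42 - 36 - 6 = 24*d^3 + d^2*(-44*y - 36) + d*(24*y^2 + 54*y - 24) - 4*y^3 - 14*y^2 + 8*y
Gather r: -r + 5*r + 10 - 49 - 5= 4*r - 44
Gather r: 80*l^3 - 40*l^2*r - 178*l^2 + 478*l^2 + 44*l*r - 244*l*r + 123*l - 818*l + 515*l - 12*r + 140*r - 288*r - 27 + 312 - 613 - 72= 80*l^3 + 300*l^2 - 180*l + r*(-40*l^2 - 200*l - 160) - 400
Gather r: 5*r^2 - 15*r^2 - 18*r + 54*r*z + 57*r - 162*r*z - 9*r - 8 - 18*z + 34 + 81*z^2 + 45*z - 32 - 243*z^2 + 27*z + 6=-10*r^2 + r*(30 - 108*z) - 162*z^2 + 54*z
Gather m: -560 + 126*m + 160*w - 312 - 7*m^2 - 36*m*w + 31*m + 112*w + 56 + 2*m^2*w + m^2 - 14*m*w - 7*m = m^2*(2*w - 6) + m*(150 - 50*w) + 272*w - 816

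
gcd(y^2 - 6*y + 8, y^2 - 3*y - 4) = y - 4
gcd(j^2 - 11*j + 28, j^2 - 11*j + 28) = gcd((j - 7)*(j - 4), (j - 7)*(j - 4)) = j^2 - 11*j + 28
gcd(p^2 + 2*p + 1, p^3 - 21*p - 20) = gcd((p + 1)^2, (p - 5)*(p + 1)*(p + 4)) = p + 1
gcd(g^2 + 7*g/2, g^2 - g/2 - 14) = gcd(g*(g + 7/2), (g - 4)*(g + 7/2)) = g + 7/2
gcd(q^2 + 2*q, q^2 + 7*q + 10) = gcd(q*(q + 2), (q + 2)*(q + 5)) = q + 2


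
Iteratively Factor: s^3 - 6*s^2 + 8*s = (s - 2)*(s^2 - 4*s) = s*(s - 2)*(s - 4)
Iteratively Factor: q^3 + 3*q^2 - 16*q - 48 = (q + 3)*(q^2 - 16) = (q - 4)*(q + 3)*(q + 4)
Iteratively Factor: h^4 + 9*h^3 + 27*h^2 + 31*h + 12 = (h + 3)*(h^3 + 6*h^2 + 9*h + 4) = (h + 1)*(h + 3)*(h^2 + 5*h + 4) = (h + 1)^2*(h + 3)*(h + 4)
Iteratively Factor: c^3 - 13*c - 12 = (c + 1)*(c^2 - c - 12) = (c + 1)*(c + 3)*(c - 4)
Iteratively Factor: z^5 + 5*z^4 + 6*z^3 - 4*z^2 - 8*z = (z - 1)*(z^4 + 6*z^3 + 12*z^2 + 8*z) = z*(z - 1)*(z^3 + 6*z^2 + 12*z + 8) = z*(z - 1)*(z + 2)*(z^2 + 4*z + 4) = z*(z - 1)*(z + 2)^2*(z + 2)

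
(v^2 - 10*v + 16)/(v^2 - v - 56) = (v - 2)/(v + 7)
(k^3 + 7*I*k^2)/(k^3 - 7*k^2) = (k + 7*I)/(k - 7)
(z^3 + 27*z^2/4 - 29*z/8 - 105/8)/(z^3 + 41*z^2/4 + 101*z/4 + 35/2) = (z - 3/2)/(z + 2)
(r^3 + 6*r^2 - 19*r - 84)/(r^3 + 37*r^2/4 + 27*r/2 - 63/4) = 4*(r - 4)/(4*r - 3)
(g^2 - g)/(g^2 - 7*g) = (g - 1)/(g - 7)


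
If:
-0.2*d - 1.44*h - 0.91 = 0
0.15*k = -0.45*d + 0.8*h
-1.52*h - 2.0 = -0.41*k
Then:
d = -1.83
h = -0.38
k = 3.48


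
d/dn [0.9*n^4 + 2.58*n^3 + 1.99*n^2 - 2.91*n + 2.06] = 3.6*n^3 + 7.74*n^2 + 3.98*n - 2.91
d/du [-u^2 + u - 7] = 1 - 2*u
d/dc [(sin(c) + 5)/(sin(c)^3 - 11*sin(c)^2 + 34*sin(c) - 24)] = (-2*sin(c)^3 - 4*sin(c)^2 + 110*sin(c) - 194)*cos(c)/(sin(c)^3 - 11*sin(c)^2 + 34*sin(c) - 24)^2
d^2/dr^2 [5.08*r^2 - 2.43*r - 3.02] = 10.1600000000000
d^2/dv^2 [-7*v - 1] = 0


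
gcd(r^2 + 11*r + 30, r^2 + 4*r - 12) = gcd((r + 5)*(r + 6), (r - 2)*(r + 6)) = r + 6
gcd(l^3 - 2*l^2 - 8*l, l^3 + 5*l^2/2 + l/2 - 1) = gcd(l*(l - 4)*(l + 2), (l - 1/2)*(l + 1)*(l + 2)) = l + 2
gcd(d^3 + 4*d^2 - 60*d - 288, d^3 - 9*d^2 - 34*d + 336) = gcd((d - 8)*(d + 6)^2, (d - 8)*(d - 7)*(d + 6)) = d^2 - 2*d - 48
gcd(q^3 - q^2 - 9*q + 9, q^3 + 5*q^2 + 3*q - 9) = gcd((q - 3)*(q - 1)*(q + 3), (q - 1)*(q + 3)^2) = q^2 + 2*q - 3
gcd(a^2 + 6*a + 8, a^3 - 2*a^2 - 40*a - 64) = a^2 + 6*a + 8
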